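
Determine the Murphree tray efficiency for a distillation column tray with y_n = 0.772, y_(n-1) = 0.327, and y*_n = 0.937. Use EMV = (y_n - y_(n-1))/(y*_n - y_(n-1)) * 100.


Murphree vapor efficiency: EMV = (y_n - y_(n-1)) / (y*_n - y_(n-1)) * 100
EMV = (0.772 - 0.327) / (0.937 - 0.327) * 100 = 0.445 / 0.61 * 100 = 72.95

72.95 %


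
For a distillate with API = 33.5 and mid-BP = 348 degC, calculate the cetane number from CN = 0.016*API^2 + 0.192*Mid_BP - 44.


CN = 0.016 * 33.5^2 + 0.192 * 348 - 44
CN = 17.956 + 66.816 - 44 = 40.772

40.772


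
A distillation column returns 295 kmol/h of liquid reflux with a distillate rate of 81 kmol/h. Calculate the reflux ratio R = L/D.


Reflux ratio definition: R = L / D (liquid returned / distillate withdrawn)
L = 295 kmol/h, D = 81 kmol/h
R = 295 / 81 = 3.642

3.642


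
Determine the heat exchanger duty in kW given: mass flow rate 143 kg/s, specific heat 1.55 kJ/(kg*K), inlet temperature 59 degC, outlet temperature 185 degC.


Q = m_dot * cp * delta_T
delta_T = 185 - 59 = 126 K
Q = 143 * 1.55 * 126
= 221.65 * 126
= 27927.9 kW

27927.9 kW


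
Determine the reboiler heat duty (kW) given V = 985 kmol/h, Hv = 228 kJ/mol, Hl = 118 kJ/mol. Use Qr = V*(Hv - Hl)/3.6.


Qr = 985 * (228 - 118) / 3.6 = 985 * 110 / 3.6 = 30100

30100 kW


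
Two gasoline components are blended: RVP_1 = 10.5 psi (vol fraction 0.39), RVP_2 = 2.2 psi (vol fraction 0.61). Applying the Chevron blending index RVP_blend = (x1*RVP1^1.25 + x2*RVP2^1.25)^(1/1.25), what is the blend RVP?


Chevron index: RVP_blend = (sum xi*RVPi^1.25)^(1/1.25)
RVP^1.25 terms: 0.39 * 10.5^1.25 + 0.61 * 2.2^1.25 = 9.00582
RVP_blend = 9.00582^(1/1.25) = 5.803

5.803 psi


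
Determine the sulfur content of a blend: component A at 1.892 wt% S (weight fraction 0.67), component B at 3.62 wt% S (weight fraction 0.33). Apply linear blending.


Linear sulfur blending: S_blend = x1*S1 + x2*S2
Contribution 1: 0.67 * 1.892 = 1.26764 wt%
Contribution 2: 0.33 * 3.62 = 1.1946 wt%
S_blend = 1.26764 + 1.1946 = 2.46224

2.46224 wt%


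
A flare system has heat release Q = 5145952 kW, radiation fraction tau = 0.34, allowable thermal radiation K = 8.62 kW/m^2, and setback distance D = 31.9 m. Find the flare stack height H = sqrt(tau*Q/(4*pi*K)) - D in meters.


tau*Q/(4*pi*K) = 0.34 * 5145952 / (4 * pi * 8.62) = 16152
sqrt(16152) = 127.091
H = 127.091 - 31.9 = 95.19

95.19 m


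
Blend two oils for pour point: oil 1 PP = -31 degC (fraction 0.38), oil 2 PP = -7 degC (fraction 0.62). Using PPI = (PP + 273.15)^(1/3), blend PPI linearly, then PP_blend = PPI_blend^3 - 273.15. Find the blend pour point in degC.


PPI_1 = (-31 + 273.15)^(1/3) = 6.232967
PPI_2 = (-7 + 273.15)^(1/3) = 6.432436
PPI_blend = 0.38 * 6.232967 + 0.62 * 6.432436 = 6.356638
PP_blend = 6.356638^3 - 273.15 = 256.8517 - 273.15 = -16.3

-16.3 degC


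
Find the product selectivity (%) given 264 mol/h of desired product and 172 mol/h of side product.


Selectivity = desired / (desired + undesired) * 100
Total products = 264 + 172 = 436 mol/h
S = 264 / 436 * 100
= 0.6055 * 100
= 60.55 %

60.55 %


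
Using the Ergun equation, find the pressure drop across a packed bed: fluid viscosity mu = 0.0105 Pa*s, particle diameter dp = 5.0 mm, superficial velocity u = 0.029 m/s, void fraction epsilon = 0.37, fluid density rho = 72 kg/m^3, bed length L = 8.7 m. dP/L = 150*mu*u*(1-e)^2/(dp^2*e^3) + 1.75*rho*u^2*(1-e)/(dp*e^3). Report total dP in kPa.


dp = 5.0 mm = 0.005 m
Viscous term = 150*0.0105*0.029*(1-0.37)^2 / (0.005^2*0.37^3) = 14315.8
Inertial term = 1.75*72*0.029^2*(1-0.37) / (0.005*0.37^3) = 263.592
dP/L = 14315.8 + 263.592 = 14579.4 Pa/m
dP = 14579.4 * 8.7 / 1000 = 126.8 kPa

126.8 kPa


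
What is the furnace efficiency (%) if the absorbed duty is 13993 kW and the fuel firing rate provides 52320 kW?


Furnace efficiency = Q_absorbed / Q_fuel * 100
= 13993 / 52320 * 100 = 26.75

26.75 %


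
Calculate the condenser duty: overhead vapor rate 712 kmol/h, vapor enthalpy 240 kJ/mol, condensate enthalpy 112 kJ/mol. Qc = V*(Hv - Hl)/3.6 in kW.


Qc = 712 * (240 - 112) / 3.6 = 712 * 128 / 3.6 = 25320

25320 kW


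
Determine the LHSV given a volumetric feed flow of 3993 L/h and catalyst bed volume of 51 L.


LHSV = volumetric feed rate / catalyst volume
= 3993 L/h / 51 L
= 78.29 h^-1

78.29 h^-1


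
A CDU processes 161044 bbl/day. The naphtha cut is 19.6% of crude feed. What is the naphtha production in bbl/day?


Crude throughput = 161044 bbl/day
Fraction yield = 19.6%
yield = throughput * fraction / 100
yield = 161044 * 19.6 / 100 = 31564.624

31564.624 bbl/day


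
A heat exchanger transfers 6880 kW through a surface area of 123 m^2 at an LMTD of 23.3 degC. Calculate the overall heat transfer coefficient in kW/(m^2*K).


From Q = U*A*LMTD, U = Q / (A * LMTD)
U = 6880 / (123 * 23.3) = 6880 / 2865.9 = 2.401

2.401 kW/(m^2*K)


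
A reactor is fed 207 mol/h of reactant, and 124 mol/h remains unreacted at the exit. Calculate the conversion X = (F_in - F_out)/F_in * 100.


X = (F_in - F_out) / F_in * 100
Moles reacted = 207 - 124 = 83
X = 83 / 207 * 100
= 0.4010 * 100
= 40.10 %

40.10 %


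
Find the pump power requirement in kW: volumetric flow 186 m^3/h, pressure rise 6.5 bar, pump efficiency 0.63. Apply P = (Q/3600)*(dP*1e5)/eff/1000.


Q = 186 / 3600 = 0.0516667 m^3/s
P = 0.0516667 * (6.5 * 1e5) / 0.63 / 1000 = 53.31

53.31 kW


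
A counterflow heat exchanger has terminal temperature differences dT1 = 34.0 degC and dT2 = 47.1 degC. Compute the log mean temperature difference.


LMTD = (dT1 - dT2) / ln(dT1/dT2)
= (34.0 - 47.1) / ln(34.0 / 47.1) = -13.1 / -0.325912 = 40.19

40.19 degC


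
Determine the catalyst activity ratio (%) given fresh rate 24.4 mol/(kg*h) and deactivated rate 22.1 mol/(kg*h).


Activity (%) = (rate_used / rate_fresh) * 100
rate_used = 22.1, rate_fresh = 24.4
= (22.1 / 24.4) * 100
= 0.9057 * 100 = 90.57

90.57 %


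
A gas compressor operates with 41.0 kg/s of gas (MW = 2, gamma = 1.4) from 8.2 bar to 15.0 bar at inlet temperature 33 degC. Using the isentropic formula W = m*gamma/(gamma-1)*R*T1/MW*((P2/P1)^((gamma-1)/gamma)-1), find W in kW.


Isentropic work: W = m*(gamma/(gamma-1))*(R*T1/MW)*((P2/P1)^((gamma-1)/gamma) - 1)
T1 = 33 + 273.15 = 306.15 K
Pressure ratio = 15.0 / 8.2 = 1.82927
Exponent = (1.4 - 1)/1.4 = 0.285714
(P2/P1)^exp - 1 = 1.82927^0.285714 - 1 = 0.188328
W = 41.0 * 1.4 / 0.4 * 8.314 * 306.15 / 2 * 0.188328 = 34390

34390 kW


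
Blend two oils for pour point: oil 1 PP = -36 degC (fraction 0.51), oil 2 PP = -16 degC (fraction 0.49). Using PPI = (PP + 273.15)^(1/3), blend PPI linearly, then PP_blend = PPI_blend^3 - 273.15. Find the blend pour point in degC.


PPI_1 = (-36 + 273.15)^(1/3) = 6.189768
PPI_2 = (-16 + 273.15)^(1/3) = 6.359098
PPI_blend = 0.51 * 6.189768 + 0.49 * 6.359098 = 6.27274
PP_blend = 6.27274^3 - 273.15 = 246.8152 - 273.15 = -26.33

-26.33 degC


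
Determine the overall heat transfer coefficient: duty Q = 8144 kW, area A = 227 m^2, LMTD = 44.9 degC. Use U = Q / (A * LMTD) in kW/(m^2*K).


From Q = U*A*LMTD, U = Q / (A * LMTD)
U = 8144 / (227 * 44.9) = 8144 / 10192.3 = 0.7990

0.7990 kW/(m^2*K)


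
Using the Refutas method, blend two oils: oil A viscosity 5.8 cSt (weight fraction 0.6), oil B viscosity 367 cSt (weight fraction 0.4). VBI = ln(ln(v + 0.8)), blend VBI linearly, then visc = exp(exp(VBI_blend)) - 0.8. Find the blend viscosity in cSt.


Refutas method: VBN_i = 14.534*ln(ln(visc_i + 0.8)) + 10.975, blended linearly by mass fraction; since VBN is linear in VBI_i = ln(ln(visc_i + 0.8)) and the fractions sum to 1, blend VBI directly: visc = exp(exp(VBI_blend)) - 0.8
VBI_1 = ln(ln(5.8 + 0.8)) = 0.635025
VBI_2 = ln(ln(367 + 0.8)) = 1.77623
VBI_blend = 0.6 * 0.635025 + 0.4 * 1.77623 = 1.09151
visc_blend = exp(exp(1.09151)) - 0.8 = 18.86

18.86 cSt


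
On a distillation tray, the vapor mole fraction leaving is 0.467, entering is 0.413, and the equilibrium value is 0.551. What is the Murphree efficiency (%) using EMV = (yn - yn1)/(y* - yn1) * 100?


Murphree vapor efficiency: EMV = (y_n - y_(n-1)) / (y*_n - y_(n-1)) * 100
EMV = (0.467 - 0.413) / (0.551 - 0.413) * 100 = 0.054 / 0.138 * 100 = 39.13

39.13 %


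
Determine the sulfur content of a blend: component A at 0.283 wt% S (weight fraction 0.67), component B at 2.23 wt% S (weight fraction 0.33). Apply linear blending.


Linear sulfur blending: S_blend = x1*S1 + x2*S2
Contribution 1: 0.67 * 0.283 = 0.18961 wt%
Contribution 2: 0.33 * 2.23 = 0.7359 wt%
S_blend = 0.18961 + 0.7359 = 0.92551

0.92551 wt%


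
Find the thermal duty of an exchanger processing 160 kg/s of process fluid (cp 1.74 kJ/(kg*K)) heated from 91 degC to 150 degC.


Q = m_dot * cp * delta_T
delta_T = 150 - 91 = 59 K
Q = 160 * 1.74 * 59
= 278.4 * 59
= 16425.6 kW

16425.6 kW


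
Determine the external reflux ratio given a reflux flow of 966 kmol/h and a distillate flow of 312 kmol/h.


Reflux ratio definition: R = L / D (liquid returned / distillate withdrawn)
L = 966 kmol/h, D = 312 kmol/h
R = 966 / 312 = 3.096

3.096


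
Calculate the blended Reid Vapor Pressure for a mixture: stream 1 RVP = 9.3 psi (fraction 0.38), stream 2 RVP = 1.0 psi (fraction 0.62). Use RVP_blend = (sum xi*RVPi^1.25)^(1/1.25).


Chevron index: RVP_blend = (sum xi*RVPi^1.25)^(1/1.25)
RVP^1.25 terms: 0.38 * 9.3^1.25 + 0.62 * 1.0^1.25 = 6.79145
RVP_blend = 6.79145^(1/1.25) = 4.630

4.630 psi


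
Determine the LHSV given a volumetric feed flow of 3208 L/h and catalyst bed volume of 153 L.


LHSV = volumetric feed rate / catalyst volume
= 3208 L/h / 153 L
= 20.97 h^-1

20.97 h^-1


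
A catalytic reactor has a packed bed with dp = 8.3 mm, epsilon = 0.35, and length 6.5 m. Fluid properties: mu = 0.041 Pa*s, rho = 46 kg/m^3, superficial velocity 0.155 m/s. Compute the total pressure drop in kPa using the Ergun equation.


dp = 8.3 mm = 0.0083 m
Viscous term = 150*0.041*0.155*(1-0.35)^2 / (0.0083^2*0.35^3) = 136356
Inertial term = 1.75*46*0.155^2*(1-0.35) / (0.0083*0.35^3) = 3532.57
dP/L = 136356 + 3532.57 = 139889 Pa/m
dP = 139889 * 6.5 / 1000 = 909.3 kPa

909.3 kPa


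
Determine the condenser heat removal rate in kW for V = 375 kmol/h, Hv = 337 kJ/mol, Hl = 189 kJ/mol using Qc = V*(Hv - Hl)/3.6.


Qc = 375 * (337 - 189) / 3.6 = 375 * 148 / 3.6 = 15420

15420 kW


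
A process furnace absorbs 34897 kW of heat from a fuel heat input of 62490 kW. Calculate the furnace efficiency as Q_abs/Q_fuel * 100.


Furnace efficiency = Q_absorbed / Q_fuel * 100
= 34897 / 62490 * 100 = 55.84

55.84 %


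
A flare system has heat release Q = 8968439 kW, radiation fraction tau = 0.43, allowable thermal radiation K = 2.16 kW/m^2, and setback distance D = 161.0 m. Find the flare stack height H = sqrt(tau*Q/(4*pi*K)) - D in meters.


tau*Q/(4*pi*K) = 0.43 * 8968439 / (4 * pi * 2.16) = 142076
sqrt(142076) = 376.93
H = 376.93 - 161.0 = 215.9

215.9 m


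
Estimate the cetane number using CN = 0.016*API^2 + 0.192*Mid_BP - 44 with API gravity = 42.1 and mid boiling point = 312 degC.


CN = 0.016 * 42.1^2 + 0.192 * 312 - 44
CN = 28.35856 + 59.904 - 44 = 44.26256

44.26256


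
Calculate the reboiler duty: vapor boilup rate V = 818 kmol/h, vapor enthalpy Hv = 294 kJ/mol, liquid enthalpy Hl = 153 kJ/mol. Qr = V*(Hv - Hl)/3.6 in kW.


Qr = 818 * (294 - 153) / 3.6 = 818 * 141 / 3.6 = 32040

32040 kW


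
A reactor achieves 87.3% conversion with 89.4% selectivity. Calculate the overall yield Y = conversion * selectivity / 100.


Overall yield = conversion (%) * selectivity (%) / 100
Conversion = 87.3%, Selectivity = 89.4%
Y = 87.3 * 89.4 / 100
= 78.0462 %

78.0462 %


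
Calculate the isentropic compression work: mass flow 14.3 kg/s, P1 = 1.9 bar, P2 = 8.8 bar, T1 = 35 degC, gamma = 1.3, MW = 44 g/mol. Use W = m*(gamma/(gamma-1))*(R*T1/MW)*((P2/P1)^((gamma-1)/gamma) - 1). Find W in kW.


Isentropic work: W = m*(gamma/(gamma-1))*(R*T1/MW)*((P2/P1)^((gamma-1)/gamma) - 1)
T1 = 35 + 273.15 = 308.15 K
Pressure ratio = 8.8 / 1.9 = 4.63158
Exponent = (1.3 - 1)/1.3 = 0.230769
(P2/P1)^exp - 1 = 4.63158^0.230769 - 1 = 0.424392
W = 14.3 * 1.3 / 0.3 * 8.314 * 308.15 / 44 * 0.424392 = 1531

1531 kW


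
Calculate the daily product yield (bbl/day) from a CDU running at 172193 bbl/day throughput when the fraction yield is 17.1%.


Crude throughput = 172193 bbl/day
Fraction yield = 17.1%
yield = throughput * fraction / 100
yield = 172193 * 17.1 / 100 = 29445.003

29445.003 bbl/day


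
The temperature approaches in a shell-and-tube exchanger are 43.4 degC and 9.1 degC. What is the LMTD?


LMTD = (dT1 - dT2) / ln(dT1/dT2)
= (43.4 - 9.1) / ln(43.4 / 9.1) = 34.3 / 1.56219 = 21.96

21.96 degC


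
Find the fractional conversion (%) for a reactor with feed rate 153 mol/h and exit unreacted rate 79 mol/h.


X = (F_in - F_out) / F_in * 100
Moles reacted = 153 - 79 = 74
X = 74 / 153 * 100
= 0.4837 * 100
= 48.37 %

48.37 %


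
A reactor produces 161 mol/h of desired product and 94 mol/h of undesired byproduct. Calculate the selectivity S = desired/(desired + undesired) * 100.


Selectivity = desired / (desired + undesired) * 100
Total products = 161 + 94 = 255 mol/h
S = 161 / 255 * 100
= 0.6314 * 100
= 63.14 %

63.14 %


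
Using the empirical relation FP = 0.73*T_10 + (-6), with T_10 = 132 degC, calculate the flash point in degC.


FP = 0.73 * 132 + (-6) = 90.36

90.36 degC


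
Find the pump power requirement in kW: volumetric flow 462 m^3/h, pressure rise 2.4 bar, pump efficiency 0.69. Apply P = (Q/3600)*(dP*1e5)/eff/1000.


Q = 462 / 3600 = 0.128333 m^3/s
P = 0.128333 * (2.4 * 1e5) / 0.69 / 1000 = 44.64

44.64 kW


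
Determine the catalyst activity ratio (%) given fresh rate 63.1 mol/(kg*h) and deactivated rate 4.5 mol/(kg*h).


Activity (%) = (rate_used / rate_fresh) * 100
rate_used = 4.5, rate_fresh = 63.1
= (4.5 / 63.1) * 100
= 0.07132 * 100 = 7.132

7.132 %


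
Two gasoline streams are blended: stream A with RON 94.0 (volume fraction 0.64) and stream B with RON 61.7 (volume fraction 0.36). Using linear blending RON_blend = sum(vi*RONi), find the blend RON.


Linear blending: RON_blend = sum(vi * RONi)
Contribution 1: 0.64 * 94.0 = 60.16
Contribution 2: 0.36 * 61.7 = 22.212
RON_blend = 60.16 + 22.212 = 82.372

82.372


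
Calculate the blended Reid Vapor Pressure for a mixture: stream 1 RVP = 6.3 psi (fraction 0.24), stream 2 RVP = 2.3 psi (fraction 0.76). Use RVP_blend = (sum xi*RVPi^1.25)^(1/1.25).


Chevron index: RVP_blend = (sum xi*RVPi^1.25)^(1/1.25)
RVP^1.25 terms: 0.24 * 6.3^1.25 + 0.76 * 2.3^1.25 = 4.5481
RVP_blend = 4.5481^(1/1.25) = 3.359

3.359 psi


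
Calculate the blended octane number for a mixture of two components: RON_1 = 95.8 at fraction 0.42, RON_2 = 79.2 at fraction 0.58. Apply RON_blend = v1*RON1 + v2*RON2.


Linear blending: RON_blend = sum(vi * RONi)
Contribution 1: 0.42 * 95.8 = 40.236
Contribution 2: 0.58 * 79.2 = 45.936
RON_blend = 40.236 + 45.936 = 86.172

86.172


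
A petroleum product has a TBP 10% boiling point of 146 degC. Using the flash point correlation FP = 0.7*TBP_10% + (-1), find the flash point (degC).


FP = 0.7 * 146 + (-1) = 101.2

101.2 degC


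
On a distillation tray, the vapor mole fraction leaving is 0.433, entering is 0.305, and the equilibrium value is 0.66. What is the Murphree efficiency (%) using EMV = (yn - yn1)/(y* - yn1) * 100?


Murphree vapor efficiency: EMV = (y_n - y_(n-1)) / (y*_n - y_(n-1)) * 100
EMV = (0.433 - 0.305) / (0.66 - 0.305) * 100 = 0.128 / 0.355 * 100 = 36.06

36.06 %


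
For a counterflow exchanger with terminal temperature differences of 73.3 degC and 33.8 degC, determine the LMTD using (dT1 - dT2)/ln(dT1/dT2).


LMTD = (dT1 - dT2) / ln(dT1/dT2)
= (73.3 - 33.8) / ln(73.3 / 33.8) = 39.5 / 0.7741 = 51.03

51.03 degC


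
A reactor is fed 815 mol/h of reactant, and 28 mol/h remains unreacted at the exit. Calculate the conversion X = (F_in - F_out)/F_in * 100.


X = (F_in - F_out) / F_in * 100
Moles reacted = 815 - 28 = 787
X = 787 / 815 * 100
= 0.9656 * 100
= 96.56 %

96.56 %


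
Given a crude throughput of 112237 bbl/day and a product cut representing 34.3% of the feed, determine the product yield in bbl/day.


Crude throughput = 112237 bbl/day
Fraction yield = 34.3%
yield = throughput * fraction / 100
yield = 112237 * 34.3 / 100 = 38497.291

38497.291 bbl/day


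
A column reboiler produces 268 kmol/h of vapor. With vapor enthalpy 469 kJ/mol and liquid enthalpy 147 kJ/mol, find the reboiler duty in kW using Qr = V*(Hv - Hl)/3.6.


Qr = 268 * (469 - 147) / 3.6 = 268 * 322 / 3.6 = 23970

23970 kW


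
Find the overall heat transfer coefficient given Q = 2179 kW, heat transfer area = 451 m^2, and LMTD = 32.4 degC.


From Q = U*A*LMTD, U = Q / (A * LMTD)
U = 2179 / (451 * 32.4) = 2179 / 14612.4 = 0.1491

0.1491 kW/(m^2*K)


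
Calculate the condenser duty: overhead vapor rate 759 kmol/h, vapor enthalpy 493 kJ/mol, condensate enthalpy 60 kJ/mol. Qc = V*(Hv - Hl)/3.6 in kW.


Qc = 759 * (493 - 60) / 3.6 = 759 * 433 / 3.6 = 91290

91290 kW


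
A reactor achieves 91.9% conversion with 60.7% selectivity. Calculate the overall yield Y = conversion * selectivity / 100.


Overall yield = conversion (%) * selectivity (%) / 100
Conversion = 91.9%, Selectivity = 60.7%
Y = 91.9 * 60.7 / 100
= 55.7833 %

55.7833 %


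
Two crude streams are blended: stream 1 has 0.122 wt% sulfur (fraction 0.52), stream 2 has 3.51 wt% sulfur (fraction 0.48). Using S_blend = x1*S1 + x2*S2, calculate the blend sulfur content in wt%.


Linear sulfur blending: S_blend = x1*S1 + x2*S2
Contribution 1: 0.52 * 0.122 = 0.06344 wt%
Contribution 2: 0.48 * 3.51 = 1.6848 wt%
S_blend = 0.06344 + 1.6848 = 1.74824

1.74824 wt%


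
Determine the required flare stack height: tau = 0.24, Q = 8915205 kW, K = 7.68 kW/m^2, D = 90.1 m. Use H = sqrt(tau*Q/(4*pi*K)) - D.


tau*Q/(4*pi*K) = 0.24 * 8915205 / (4 * pi * 7.68) = 22170.3
sqrt(22170.3) = 148.897
H = 148.897 - 90.1 = 58.80

58.80 m


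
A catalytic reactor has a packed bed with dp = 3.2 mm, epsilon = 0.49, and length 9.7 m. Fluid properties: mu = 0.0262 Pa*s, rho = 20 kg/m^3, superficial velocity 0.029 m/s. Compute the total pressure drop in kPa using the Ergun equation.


dp = 3.2 mm = 0.0032 m
Viscous term = 150*0.0262*0.029*(1-0.49)^2 / (0.0032^2*0.49^3) = 24606.1
Inertial term = 1.75*20*0.029^2*(1-0.49) / (0.0032*0.49^3) = 39.8746
dP/L = 24606.1 + 39.8746 = 24646 Pa/m
dP = 24646 * 9.7 / 1000 = 239.1 kPa

239.1 kPa


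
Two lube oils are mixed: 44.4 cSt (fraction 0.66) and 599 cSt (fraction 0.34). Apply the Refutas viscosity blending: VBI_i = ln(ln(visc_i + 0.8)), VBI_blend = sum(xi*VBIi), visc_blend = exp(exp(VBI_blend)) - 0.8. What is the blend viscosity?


Refutas method: VBN_i = 14.534*ln(ln(visc_i + 0.8)) + 10.975, blended linearly by mass fraction; since VBN is linear in VBI_i = ln(ln(visc_i + 0.8)) and the fractions sum to 1, blend VBI directly: visc = exp(exp(VBI_blend)) - 0.8
VBI_1 = ln(ln(44.4 + 0.8)) = 1.33792
VBI_2 = ln(ln(599 + 0.8)) = 1.85577
VBI_blend = 0.66 * 1.33792 + 0.34 * 1.85577 = 1.51399
visc_blend = exp(exp(1.51399)) - 0.8 = 93.34

93.34 cSt


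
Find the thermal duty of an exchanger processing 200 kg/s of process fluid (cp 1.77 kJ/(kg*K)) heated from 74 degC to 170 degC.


Q = m_dot * cp * delta_T
delta_T = 170 - 74 = 96 K
Q = 200 * 1.77 * 96
= 354 * 96
= 33984 kW

33984 kW


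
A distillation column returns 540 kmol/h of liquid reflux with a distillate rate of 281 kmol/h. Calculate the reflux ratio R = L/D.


Reflux ratio definition: R = L / D (liquid returned / distillate withdrawn)
L = 540 kmol/h, D = 281 kmol/h
R = 540 / 281 = 1.922

1.922


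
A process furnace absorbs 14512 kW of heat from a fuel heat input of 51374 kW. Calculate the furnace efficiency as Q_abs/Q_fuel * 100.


Furnace efficiency = Q_absorbed / Q_fuel * 100
= 14512 / 51374 * 100 = 28.25

28.25 %


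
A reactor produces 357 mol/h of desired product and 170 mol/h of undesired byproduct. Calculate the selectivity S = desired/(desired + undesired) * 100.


Selectivity = desired / (desired + undesired) * 100
Total products = 357 + 170 = 527 mol/h
S = 357 / 527 * 100
= 0.6774 * 100
= 67.74 %

67.74 %


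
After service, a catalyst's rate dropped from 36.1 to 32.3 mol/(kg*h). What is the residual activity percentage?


Activity (%) = (rate_used / rate_fresh) * 100
rate_used = 32.3, rate_fresh = 36.1
= (32.3 / 36.1) * 100
= 0.8947 * 100 = 89.47

89.47 %


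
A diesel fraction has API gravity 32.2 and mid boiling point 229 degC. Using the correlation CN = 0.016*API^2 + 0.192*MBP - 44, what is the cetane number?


CN = 0.016 * 32.2^2 + 0.192 * 229 - 44
CN = 16.58944 + 43.968 - 44 = 16.55744

16.55744


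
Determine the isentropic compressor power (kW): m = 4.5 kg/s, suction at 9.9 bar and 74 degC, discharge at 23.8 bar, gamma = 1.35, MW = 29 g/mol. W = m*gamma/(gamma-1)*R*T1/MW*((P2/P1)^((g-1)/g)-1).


Isentropic work: W = m*(gamma/(gamma-1))*(R*T1/MW)*((P2/P1)^((gamma-1)/gamma) - 1)
T1 = 74 + 273.15 = 347.15 K
Pressure ratio = 23.8 / 9.9 = 2.40404
Exponent = (1.35 - 1)/1.35 = 0.259259
(P2/P1)^exp - 1 = 2.40404^0.259259 - 1 = 0.255343
W = 4.5 * 1.35 / 0.35 * 8.314 * 347.15 / 29 * 0.255343 = 441.1

441.1 kW


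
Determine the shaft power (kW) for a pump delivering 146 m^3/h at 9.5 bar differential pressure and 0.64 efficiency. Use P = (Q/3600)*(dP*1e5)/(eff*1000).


Q = 146 / 3600 = 0.0405556 m^3/s
P = 0.0405556 * (9.5 * 1e5) / 0.64 / 1000 = 60.20

60.20 kW


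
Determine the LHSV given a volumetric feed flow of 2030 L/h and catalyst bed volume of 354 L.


LHSV = volumetric feed rate / catalyst volume
= 2030 L/h / 354 L
= 5.734 h^-1

5.734 h^-1


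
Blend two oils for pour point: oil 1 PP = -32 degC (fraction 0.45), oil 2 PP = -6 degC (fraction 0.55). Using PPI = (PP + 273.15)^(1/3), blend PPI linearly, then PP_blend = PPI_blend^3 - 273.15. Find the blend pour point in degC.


PPI_1 = (-32 + 273.15)^(1/3) = 6.224375
PPI_2 = (-6 + 273.15)^(1/3) = 6.440482
PPI_blend = 0.45 * 6.224375 + 0.55 * 6.440482 = 6.343234
PP_blend = 6.343234^3 - 273.15 = 255.2303 - 273.15 = -17.92

-17.92 degC


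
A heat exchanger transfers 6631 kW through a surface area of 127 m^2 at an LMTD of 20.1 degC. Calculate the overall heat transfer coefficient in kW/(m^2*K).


From Q = U*A*LMTD, U = Q / (A * LMTD)
U = 6631 / (127 * 20.1) = 6631 / 2552.7 = 2.598

2.598 kW/(m^2*K)


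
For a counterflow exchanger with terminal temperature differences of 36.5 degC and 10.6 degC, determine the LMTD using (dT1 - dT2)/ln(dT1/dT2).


LMTD = (dT1 - dT2) / ln(dT1/dT2)
= (36.5 - 10.6) / ln(36.5 / 10.6) = 25.9 / 1.23646 = 20.95

20.95 degC


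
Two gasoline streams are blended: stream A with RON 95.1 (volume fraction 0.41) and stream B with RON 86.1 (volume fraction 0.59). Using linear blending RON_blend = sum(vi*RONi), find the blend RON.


Linear blending: RON_blend = sum(vi * RONi)
Contribution 1: 0.41 * 95.1 = 38.991
Contribution 2: 0.59 * 86.1 = 50.799
RON_blend = 38.991 + 50.799 = 89.79

89.79


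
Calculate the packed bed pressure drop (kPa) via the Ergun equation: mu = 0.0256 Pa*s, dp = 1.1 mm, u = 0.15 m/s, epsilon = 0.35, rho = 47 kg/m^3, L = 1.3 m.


dp = 1.1 mm = 0.0011 m
Viscous term = 150*0.0256*0.15*(1-0.35)^2 / (0.0011^2*0.35^3) = 4690940
Inertial term = 1.75*47*0.15^2*(1-0.35) / (0.0011*0.35^3) = 25505.6
dP/L = 4690940 + 25505.6 = 4716450 Pa/m
dP = 4716450 * 1.3 / 1000 = 6131 kPa

6131 kPa


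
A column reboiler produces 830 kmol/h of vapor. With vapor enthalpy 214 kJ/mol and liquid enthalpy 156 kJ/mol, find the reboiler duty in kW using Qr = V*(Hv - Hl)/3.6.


Qr = 830 * (214 - 156) / 3.6 = 830 * 58 / 3.6 = 13370

13370 kW


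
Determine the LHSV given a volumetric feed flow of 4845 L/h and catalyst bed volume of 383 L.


LHSV = volumetric feed rate / catalyst volume
= 4845 L/h / 383 L
= 12.65 h^-1

12.65 h^-1


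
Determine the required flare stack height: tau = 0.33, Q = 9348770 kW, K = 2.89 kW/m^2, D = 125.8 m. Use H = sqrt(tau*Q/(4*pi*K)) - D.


tau*Q/(4*pi*K) = 0.33 * 9348770 / (4 * pi * 2.89) = 84949.5
sqrt(84949.5) = 291.461
H = 291.461 - 125.8 = 165.7

165.7 m


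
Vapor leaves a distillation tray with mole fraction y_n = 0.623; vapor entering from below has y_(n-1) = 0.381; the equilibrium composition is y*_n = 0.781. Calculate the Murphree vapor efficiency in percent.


Murphree vapor efficiency: EMV = (y_n - y_(n-1)) / (y*_n - y_(n-1)) * 100
EMV = (0.623 - 0.381) / (0.781 - 0.381) * 100 = 0.242 / 0.4 * 100 = 60.50

60.50 %


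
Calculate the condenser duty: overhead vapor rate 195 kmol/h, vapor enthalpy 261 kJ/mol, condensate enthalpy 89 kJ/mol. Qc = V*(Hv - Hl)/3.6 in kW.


Qc = 195 * (261 - 89) / 3.6 = 195 * 172 / 3.6 = 9317

9317 kW


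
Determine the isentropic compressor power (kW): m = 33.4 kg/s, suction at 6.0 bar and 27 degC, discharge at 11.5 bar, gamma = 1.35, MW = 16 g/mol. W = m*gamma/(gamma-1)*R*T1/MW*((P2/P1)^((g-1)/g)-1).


Isentropic work: W = m*(gamma/(gamma-1))*(R*T1/MW)*((P2/P1)^((gamma-1)/gamma) - 1)
T1 = 27 + 273.15 = 300.15 K
Pressure ratio = 11.5 / 6.0 = 1.91667
Exponent = (1.35 - 1)/1.35 = 0.259259
(P2/P1)^exp - 1 = 1.91667^0.259259 - 1 = 0.183731
W = 33.4 * 1.35 / 0.35 * 8.314 * 300.15 / 16 * 0.183731 = 3692

3692 kW


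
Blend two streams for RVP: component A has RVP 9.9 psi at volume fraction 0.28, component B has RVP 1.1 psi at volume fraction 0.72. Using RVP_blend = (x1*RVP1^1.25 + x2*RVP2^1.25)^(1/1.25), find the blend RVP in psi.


Chevron index: RVP_blend = (sum xi*RVPi^1.25)^(1/1.25)
RVP^1.25 terms: 0.28 * 9.9^1.25 + 0.72 * 1.1^1.25 = 5.72812
RVP_blend = 5.72812^(1/1.25) = 4.040

4.040 psi


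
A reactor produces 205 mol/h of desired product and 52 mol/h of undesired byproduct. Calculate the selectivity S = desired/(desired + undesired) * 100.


Selectivity = desired / (desired + undesired) * 100
Total products = 205 + 52 = 257 mol/h
S = 205 / 257 * 100
= 0.7977 * 100
= 79.77 %

79.77 %


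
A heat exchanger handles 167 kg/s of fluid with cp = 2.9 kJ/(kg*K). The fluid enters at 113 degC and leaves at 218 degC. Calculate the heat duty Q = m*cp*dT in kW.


Q = m_dot * cp * delta_T
delta_T = 218 - 113 = 105 K
Q = 167 * 2.9 * 105
= 484.3 * 105
= 50851.5 kW

50851.5 kW


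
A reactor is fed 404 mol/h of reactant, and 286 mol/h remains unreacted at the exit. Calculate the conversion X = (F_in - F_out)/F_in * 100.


X = (F_in - F_out) / F_in * 100
Moles reacted = 404 - 286 = 118
X = 118 / 404 * 100
= 0.2921 * 100
= 29.21 %

29.21 %


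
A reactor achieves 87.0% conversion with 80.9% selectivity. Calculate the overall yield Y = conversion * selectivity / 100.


Overall yield = conversion (%) * selectivity (%) / 100
Conversion = 87.0%, Selectivity = 80.9%
Y = 87.0 * 80.9 / 100
= 70.383 %

70.383 %


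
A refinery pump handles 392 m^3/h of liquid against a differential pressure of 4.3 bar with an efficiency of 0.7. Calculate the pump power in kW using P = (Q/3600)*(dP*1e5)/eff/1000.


Q = 392 / 3600 = 0.108889 m^3/s
P = 0.108889 * (4.3 * 1e5) / 0.7 / 1000 = 66.89

66.89 kW


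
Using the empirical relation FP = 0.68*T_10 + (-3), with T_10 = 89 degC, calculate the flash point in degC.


FP = 0.68 * 89 + (-3) = 57.52

57.52 degC


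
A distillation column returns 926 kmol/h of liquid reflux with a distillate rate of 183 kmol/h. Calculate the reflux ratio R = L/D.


Reflux ratio definition: R = L / D (liquid returned / distillate withdrawn)
L = 926 kmol/h, D = 183 kmol/h
R = 926 / 183 = 5.060

5.060


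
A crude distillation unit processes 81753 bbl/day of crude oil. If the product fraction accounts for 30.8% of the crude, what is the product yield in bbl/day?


Crude throughput = 81753 bbl/day
Fraction yield = 30.8%
yield = throughput * fraction / 100
yield = 81753 * 30.8 / 100 = 25179.924

25179.924 bbl/day


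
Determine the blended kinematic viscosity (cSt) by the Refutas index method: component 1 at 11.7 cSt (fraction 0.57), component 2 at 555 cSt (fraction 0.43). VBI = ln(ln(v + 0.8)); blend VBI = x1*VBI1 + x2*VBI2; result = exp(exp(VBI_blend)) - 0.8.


Refutas method: VBN_i = 14.534*ln(ln(visc_i + 0.8)) + 10.975, blended linearly by mass fraction; since VBN is linear in VBI_i = ln(ln(visc_i + 0.8)) and the fractions sum to 1, blend VBI directly: visc = exp(exp(VBI_blend)) - 0.8
VBI_1 = ln(ln(11.7 + 0.8)) = 0.92653
VBI_2 = ln(ln(555 + 0.8)) = 1.84378
VBI_blend = 0.57 * 0.92653 + 0.43 * 1.84378 = 1.32095
visc_blend = exp(exp(1.32095)) - 0.8 = 41.59

41.59 cSt


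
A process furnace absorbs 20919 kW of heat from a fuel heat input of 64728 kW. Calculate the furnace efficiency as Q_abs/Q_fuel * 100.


Furnace efficiency = Q_absorbed / Q_fuel * 100
= 20919 / 64728 * 100 = 32.32

32.32 %


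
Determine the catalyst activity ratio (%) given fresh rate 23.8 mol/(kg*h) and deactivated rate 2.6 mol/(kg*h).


Activity (%) = (rate_used / rate_fresh) * 100
rate_used = 2.6, rate_fresh = 23.8
= (2.6 / 23.8) * 100
= 0.1092 * 100 = 10.92

10.92 %


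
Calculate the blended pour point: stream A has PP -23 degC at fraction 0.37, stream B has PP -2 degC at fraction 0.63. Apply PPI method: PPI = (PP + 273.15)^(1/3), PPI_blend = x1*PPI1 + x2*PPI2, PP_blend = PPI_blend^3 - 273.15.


PPI_1 = (-23 + 273.15)^(1/3) = 6.300865
PPI_2 = (-2 + 273.15)^(1/3) = 6.472467
PPI_blend = 0.37 * 6.300865 + 0.63 * 6.472467 = 6.408974
PP_blend = 6.408974^3 - 273.15 = 263.2483 - 273.15 = -9.9

-9.9 degC


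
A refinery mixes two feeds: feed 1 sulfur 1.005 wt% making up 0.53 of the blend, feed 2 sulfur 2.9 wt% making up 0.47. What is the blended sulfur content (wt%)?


Linear sulfur blending: S_blend = x1*S1 + x2*S2
Contribution 1: 0.53 * 1.005 = 0.53265 wt%
Contribution 2: 0.47 * 2.9 = 1.363 wt%
S_blend = 0.53265 + 1.363 = 1.89565

1.89565 wt%


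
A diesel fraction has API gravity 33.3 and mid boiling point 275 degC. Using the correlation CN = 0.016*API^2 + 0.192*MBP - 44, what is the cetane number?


CN = 0.016 * 33.3^2 + 0.192 * 275 - 44
CN = 17.74224 + 52.8 - 44 = 26.54224

26.54224


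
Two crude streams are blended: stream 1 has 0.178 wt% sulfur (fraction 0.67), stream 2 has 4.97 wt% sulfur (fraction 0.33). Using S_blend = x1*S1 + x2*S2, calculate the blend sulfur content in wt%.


Linear sulfur blending: S_blend = x1*S1 + x2*S2
Contribution 1: 0.67 * 0.178 = 0.11926 wt%
Contribution 2: 0.33 * 4.97 = 1.6401 wt%
S_blend = 0.11926 + 1.6401 = 1.75936

1.75936 wt%


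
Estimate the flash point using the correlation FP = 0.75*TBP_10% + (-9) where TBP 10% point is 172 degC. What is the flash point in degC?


FP = 0.75 * 172 + (-9) = 120

120 degC


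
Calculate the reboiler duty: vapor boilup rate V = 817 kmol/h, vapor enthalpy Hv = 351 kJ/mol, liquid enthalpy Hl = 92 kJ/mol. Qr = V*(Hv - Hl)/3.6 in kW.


Qr = 817 * (351 - 92) / 3.6 = 817 * 259 / 3.6 = 58780

58780 kW


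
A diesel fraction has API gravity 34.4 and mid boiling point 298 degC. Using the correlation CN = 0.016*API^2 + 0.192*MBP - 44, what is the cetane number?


CN = 0.016 * 34.4^2 + 0.192 * 298 - 44
CN = 18.93376 + 57.216 - 44 = 32.14976

32.14976


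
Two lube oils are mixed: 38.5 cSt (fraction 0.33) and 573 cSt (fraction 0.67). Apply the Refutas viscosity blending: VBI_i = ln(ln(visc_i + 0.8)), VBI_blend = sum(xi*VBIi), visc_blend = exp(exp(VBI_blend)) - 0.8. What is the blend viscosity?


Refutas method: VBN_i = 14.534*ln(ln(visc_i + 0.8)) + 10.975, blended linearly by mass fraction; since VBN is linear in VBI_i = ln(ln(visc_i + 0.8)) and the fractions sum to 1, blend VBI directly: visc = exp(exp(VBI_blend)) - 0.8
VBI_1 = ln(ln(38.5 + 0.8)) = 1.30053
VBI_2 = ln(ln(573 + 0.8)) = 1.84881
VBI_blend = 0.33 * 1.30053 + 0.67 * 1.84881 = 1.66788
visc_blend = exp(exp(1.66788)) - 0.8 = 199.7

199.7 cSt


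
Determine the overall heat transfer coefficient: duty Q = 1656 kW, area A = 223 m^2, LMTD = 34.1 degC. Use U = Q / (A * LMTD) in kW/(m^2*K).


From Q = U*A*LMTD, U = Q / (A * LMTD)
U = 1656 / (223 * 34.1) = 1656 / 7604.3 = 0.2178

0.2178 kW/(m^2*K)


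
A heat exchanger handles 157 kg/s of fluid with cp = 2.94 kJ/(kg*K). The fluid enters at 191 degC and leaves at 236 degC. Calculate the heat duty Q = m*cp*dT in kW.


Q = m_dot * cp * delta_T
delta_T = 236 - 191 = 45 K
Q = 157 * 2.94 * 45
= 461.58 * 45
= 20771.1 kW

20771.1 kW


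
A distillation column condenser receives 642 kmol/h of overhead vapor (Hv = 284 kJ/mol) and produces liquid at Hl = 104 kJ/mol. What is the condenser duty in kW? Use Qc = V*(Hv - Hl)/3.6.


Qc = 642 * (284 - 104) / 3.6 = 642 * 180 / 3.6 = 32100

32100 kW


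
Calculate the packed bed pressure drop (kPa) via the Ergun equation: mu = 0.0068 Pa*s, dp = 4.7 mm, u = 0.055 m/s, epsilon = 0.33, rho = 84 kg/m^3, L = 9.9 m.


dp = 4.7 mm = 0.0047 m
Viscous term = 150*0.0068*0.055*(1-0.33)^2 / (0.0047^2*0.33^3) = 31723
Inertial term = 1.75*84*0.055^2*(1-0.33) / (0.0047*0.33^3) = 1763.92
dP/L = 31723 + 1763.92 = 33486.9 Pa/m
dP = 33486.9 * 9.9 / 1000 = 331.5 kPa

331.5 kPa


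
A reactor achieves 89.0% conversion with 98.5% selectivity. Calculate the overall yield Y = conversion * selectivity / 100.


Overall yield = conversion (%) * selectivity (%) / 100
Conversion = 89.0%, Selectivity = 98.5%
Y = 89.0 * 98.5 / 100
= 87.665 %

87.665 %


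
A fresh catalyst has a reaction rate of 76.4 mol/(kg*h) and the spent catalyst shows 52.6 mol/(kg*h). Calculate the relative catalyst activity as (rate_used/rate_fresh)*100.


Activity (%) = (rate_used / rate_fresh) * 100
rate_used = 52.6, rate_fresh = 76.4
= (52.6 / 76.4) * 100
= 0.6885 * 100 = 68.85

68.85 %


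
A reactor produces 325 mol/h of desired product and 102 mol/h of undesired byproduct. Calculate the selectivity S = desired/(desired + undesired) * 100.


Selectivity = desired / (desired + undesired) * 100
Total products = 325 + 102 = 427 mol/h
S = 325 / 427 * 100
= 0.7611 * 100
= 76.11 %

76.11 %


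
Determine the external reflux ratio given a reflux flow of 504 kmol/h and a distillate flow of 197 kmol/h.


Reflux ratio definition: R = L / D (liquid returned / distillate withdrawn)
L = 504 kmol/h, D = 197 kmol/h
R = 504 / 197 = 2.558

2.558


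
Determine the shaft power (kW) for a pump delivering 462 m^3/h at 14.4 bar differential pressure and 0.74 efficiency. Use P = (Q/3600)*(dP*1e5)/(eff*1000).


Q = 462 / 3600 = 0.128333 m^3/s
P = 0.128333 * (14.4 * 1e5) / 0.74 / 1000 = 249.7

249.7 kW


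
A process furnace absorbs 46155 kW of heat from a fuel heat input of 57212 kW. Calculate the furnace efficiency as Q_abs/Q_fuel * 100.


Furnace efficiency = Q_absorbed / Q_fuel * 100
= 46155 / 57212 * 100 = 80.67

80.67 %


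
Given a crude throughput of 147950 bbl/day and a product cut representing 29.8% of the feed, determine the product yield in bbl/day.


Crude throughput = 147950 bbl/day
Fraction yield = 29.8%
yield = throughput * fraction / 100
yield = 147950 * 29.8 / 100 = 44089.1

44089.1 bbl/day


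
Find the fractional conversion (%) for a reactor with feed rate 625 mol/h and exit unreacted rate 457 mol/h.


X = (F_in - F_out) / F_in * 100
Moles reacted = 625 - 457 = 168
X = 168 / 625 * 100
= 0.2688 * 100
= 26.88 %

26.88 %


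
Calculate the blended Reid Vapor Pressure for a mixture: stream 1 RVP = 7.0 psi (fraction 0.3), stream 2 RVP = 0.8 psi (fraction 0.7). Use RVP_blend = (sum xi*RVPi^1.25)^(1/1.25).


Chevron index: RVP_blend = (sum xi*RVPi^1.25)^(1/1.25)
RVP^1.25 terms: 0.3 * 7.0^1.25 + 0.7 * 0.8^1.25 = 3.94543
RVP_blend = 3.94543^(1/1.25) = 2.998

2.998 psi


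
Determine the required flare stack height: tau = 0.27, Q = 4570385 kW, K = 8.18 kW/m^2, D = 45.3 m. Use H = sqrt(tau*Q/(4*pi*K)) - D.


tau*Q/(4*pi*K) = 0.27 * 4570385 / (4 * pi * 8.18) = 12004.8
sqrt(12004.8) = 109.566
H = 109.566 - 45.3 = 64.27

64.27 m


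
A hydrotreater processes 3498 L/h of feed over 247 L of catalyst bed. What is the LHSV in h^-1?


LHSV = volumetric feed rate / catalyst volume
= 3498 L/h / 247 L
= 14.16 h^-1

14.16 h^-1


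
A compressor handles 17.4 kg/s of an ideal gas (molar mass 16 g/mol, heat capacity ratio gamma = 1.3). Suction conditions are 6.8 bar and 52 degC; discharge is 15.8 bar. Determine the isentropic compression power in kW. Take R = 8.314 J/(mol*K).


Isentropic work: W = m*(gamma/(gamma-1))*(R*T1/MW)*((P2/P1)^((gamma-1)/gamma) - 1)
T1 = 52 + 273.15 = 325.15 K
Pressure ratio = 15.8 / 6.8 = 2.32353
Exponent = (1.3 - 1)/1.3 = 0.230769
(P2/P1)^exp - 1 = 2.32353^0.230769 - 1 = 0.214775
W = 17.4 * 1.3 / 0.3 * 8.314 * 325.15 / 16 * 0.214775 = 2736

2736 kW


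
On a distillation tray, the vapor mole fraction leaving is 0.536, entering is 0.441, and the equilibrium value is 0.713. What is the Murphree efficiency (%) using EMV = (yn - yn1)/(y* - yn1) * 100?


Murphree vapor efficiency: EMV = (y_n - y_(n-1)) / (y*_n - y_(n-1)) * 100
EMV = (0.536 - 0.441) / (0.713 - 0.441) * 100 = 0.095 / 0.272 * 100 = 34.93

34.93 %


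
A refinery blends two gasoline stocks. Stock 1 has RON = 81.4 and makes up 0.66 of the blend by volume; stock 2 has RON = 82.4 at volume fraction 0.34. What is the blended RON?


Linear blending: RON_blend = sum(vi * RONi)
Contribution 1: 0.66 * 81.4 = 53.724
Contribution 2: 0.34 * 82.4 = 28.016
RON_blend = 53.724 + 28.016 = 81.74

81.74


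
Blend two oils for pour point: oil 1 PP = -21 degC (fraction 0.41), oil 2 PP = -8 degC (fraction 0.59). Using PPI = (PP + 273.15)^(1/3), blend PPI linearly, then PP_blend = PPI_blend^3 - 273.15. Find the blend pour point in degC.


PPI_1 = (-21 + 273.15)^(1/3) = 6.317613
PPI_2 = (-8 + 273.15)^(1/3) = 6.42437
PPI_blend = 0.41 * 6.317613 + 0.59 * 6.42437 = 6.3806
PP_blend = 6.3806^3 - 273.15 = 259.7673 - 273.15 = -13.38

-13.38 degC


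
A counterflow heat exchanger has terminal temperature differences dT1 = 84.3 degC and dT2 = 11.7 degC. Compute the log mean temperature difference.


LMTD = (dT1 - dT2) / ln(dT1/dT2)
= (84.3 - 11.7) / ln(84.3 / 11.7) = 72.6 / 1.97479 = 36.76

36.76 degC


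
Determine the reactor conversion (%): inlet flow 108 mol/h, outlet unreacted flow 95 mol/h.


X = (F_in - F_out) / F_in * 100
Moles reacted = 108 - 95 = 13
X = 13 / 108 * 100
= 0.1204 * 100
= 12.04 %

12.04 %


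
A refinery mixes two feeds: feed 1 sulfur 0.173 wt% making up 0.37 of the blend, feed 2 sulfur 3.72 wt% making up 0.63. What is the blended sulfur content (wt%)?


Linear sulfur blending: S_blend = x1*S1 + x2*S2
Contribution 1: 0.37 * 0.173 = 0.06401 wt%
Contribution 2: 0.63 * 3.72 = 2.3436 wt%
S_blend = 0.06401 + 2.3436 = 2.40761

2.40761 wt%


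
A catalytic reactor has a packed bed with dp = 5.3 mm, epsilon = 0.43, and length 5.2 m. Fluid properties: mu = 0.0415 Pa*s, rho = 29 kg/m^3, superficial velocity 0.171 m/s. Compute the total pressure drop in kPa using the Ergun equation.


dp = 5.3 mm = 0.0053 m
Viscous term = 150*0.0415*0.171*(1-0.43)^2 / (0.0053^2*0.43^3) = 154856
Inertial term = 1.75*29*0.171^2*(1-0.43) / (0.0053*0.43^3) = 2007.34
dP/L = 154856 + 2007.34 = 156863 Pa/m
dP = 156863 * 5.2 / 1000 = 815.7 kPa

815.7 kPa


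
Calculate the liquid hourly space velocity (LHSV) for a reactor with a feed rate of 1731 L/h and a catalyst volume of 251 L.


LHSV = volumetric feed rate / catalyst volume
= 1731 L/h / 251 L
= 6.896 h^-1

6.896 h^-1


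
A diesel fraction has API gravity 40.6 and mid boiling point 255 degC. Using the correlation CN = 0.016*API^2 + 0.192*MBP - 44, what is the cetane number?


CN = 0.016 * 40.6^2 + 0.192 * 255 - 44
CN = 26.37376 + 48.96 - 44 = 31.33376

31.33376


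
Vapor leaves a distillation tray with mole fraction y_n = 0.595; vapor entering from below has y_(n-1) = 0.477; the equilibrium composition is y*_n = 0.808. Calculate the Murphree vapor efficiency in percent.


Murphree vapor efficiency: EMV = (y_n - y_(n-1)) / (y*_n - y_(n-1)) * 100
EMV = (0.595 - 0.477) / (0.808 - 0.477) * 100 = 0.118 / 0.331 * 100 = 35.65

35.65 %
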